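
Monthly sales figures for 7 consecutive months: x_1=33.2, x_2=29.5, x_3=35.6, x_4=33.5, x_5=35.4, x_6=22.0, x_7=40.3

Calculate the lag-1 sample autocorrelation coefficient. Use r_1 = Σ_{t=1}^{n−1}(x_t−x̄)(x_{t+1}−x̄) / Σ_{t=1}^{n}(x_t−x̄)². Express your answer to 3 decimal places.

-0.583

Mean x̄ = (33.2 + 29.5 + 35.6 + 33.5 + 35.4 + 22.0 + 40.3)/7 = 32.7857
Deviations from mean: 0.4143, -3.2857, 2.8143, 0.7143, 2.6143, -10.7857, 7.5143
Numerator Σ_{t=1}^{6}(x_t−x̄)(x_{t+1}−x̄) = -115.9745
Denominator Σ(x_t−x̄)² = 199.0286
r_1 = -115.9745 / 199.0286 = -0.583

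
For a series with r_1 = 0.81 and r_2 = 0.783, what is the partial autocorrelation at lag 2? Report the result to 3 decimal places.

0.369

φ_{22} = (r_2 − r_1²) / (1 − r_1²)
r_1² = (0.81)² = 0.6561
Numerator = 0.783 − 0.6561 = 0.1269; denominator = 1 − 0.6561 = 0.3439
φ_{22} = 0.1269 / 0.3439 = 0.369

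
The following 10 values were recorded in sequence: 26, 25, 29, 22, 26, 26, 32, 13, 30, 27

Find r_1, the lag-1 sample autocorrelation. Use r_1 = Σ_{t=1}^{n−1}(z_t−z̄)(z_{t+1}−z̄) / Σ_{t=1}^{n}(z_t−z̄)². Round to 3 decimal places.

-0.581

Mean z̄ = (26 + 25 + 29 + 22 + 26 + 26 + 32 + 13 + 30 + 27)/10 = 25.6000
Numerator Σ_{t=1}^{9}(z_t−z̄)(z_{t+1}−z̄) = -143.1600
Denominator Σ(z_t−z̄)² = 246.4000
r_1 = -143.1600 / 246.4000 = -0.581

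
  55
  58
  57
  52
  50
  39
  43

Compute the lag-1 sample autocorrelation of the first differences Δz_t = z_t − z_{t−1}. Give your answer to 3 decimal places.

First differences Δz: 3, -1, -5, -2, -11, 4
Mean of differences = -2.0000
Numerator Σ(Δz_t−Δz̄)(Δz_{t+1}−Δz̄) = -52.0000
Denominator Σ(Δz_t−Δz̄)² = 152.0000
r_1(Δz) = -52.0000 / 152.0000 = -0.342

-0.342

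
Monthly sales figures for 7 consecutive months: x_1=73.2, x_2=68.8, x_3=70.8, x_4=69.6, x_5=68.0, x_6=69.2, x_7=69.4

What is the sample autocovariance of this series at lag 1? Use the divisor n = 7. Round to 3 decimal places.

-0.396

Mean x̄ = (73.2 + 68.8 + 70.8 + 69.6 + 68.0 + 69.2 + 69.4)/7 = 69.8571
Deviations: 3.3429, -1.0571, 0.9429, -0.2571, -1.8571, -0.6571, -0.4571
Σ_{t=1}^{6}(x_t−x̄)(x_{t+1}−x̄) = -2.7747
γ_1 = -2.7747 / 7 = -0.396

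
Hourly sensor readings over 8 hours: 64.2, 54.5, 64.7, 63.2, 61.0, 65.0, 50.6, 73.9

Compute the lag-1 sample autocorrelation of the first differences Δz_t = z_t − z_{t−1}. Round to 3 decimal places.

-0.532

First differences Δz: -9.7, 10.2, -1.5, -2.2, 4.0, -14.4, 23.3
Mean of differences = 1.3857
Numerator Σ(Δz_t−Δz̄)(Δz_{t+1}−Δz̄) = -509.3759
Denominator Σ(Δz_t−Δz̄)² = 958.0286
r_1(Δz) = -509.3759 / 958.0286 = -0.532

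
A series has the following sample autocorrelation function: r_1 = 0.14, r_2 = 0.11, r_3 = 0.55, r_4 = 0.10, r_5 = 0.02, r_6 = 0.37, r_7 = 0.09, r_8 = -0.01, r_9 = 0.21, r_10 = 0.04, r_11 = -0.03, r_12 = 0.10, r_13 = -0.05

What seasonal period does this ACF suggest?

The largest autocorrelation is r_3 = 0.55, with weaker echoes at lags 6 (0.37) and 9 (0.21); the remaining lags stay at or below 0.14.
The dominant spike at lag 3 indicates a seasonal period of 3.

3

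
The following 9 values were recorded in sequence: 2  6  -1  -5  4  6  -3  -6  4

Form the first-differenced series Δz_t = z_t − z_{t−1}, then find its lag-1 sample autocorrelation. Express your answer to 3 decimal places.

-0.101

First differences Δz: 4, -7, -4, 9, 2, -9, -3, 10
Mean of differences = 0.2500
Numerator Σ(Δz_t−Δz̄)(Δz_{t+1}−Δz̄) = -36.0625
Denominator Σ(Δz_t−Δz̄)² = 355.5000
r_1(Δz) = -36.0625 / 355.5000 = -0.101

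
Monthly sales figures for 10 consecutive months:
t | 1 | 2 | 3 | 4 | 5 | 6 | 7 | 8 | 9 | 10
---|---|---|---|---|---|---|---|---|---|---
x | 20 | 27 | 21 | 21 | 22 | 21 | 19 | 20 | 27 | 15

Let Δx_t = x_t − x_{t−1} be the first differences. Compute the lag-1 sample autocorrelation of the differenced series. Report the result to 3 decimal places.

First differences Δx: 7, -6, 0, 1, -1, -2, 1, 7, -12
Mean of differences = -0.5556
Numerator Σ(Δx_t−Δx̄)(Δx_{t+1}−Δx̄) = -120.3086
Denominator Σ(Δx_t−Δx̄)² = 282.2222
r_1(Δx) = -120.3086 / 282.2222 = -0.426

-0.426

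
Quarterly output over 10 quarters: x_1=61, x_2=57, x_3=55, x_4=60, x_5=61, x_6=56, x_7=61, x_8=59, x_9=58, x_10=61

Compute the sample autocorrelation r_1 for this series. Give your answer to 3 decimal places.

-0.267

Mean x̄ = (61 + 57 + 55 + 60 + 61 + 56 + 61 + 59 + 58 + 61)/10 = 58.9000
Numerator Σ_{t=1}^{9}(x_t−x̄)(x_{t+1}−x̄) = -12.5100
Denominator Σ(x_t−x̄)² = 46.9000
r_1 = -12.5100 / 46.9000 = -0.267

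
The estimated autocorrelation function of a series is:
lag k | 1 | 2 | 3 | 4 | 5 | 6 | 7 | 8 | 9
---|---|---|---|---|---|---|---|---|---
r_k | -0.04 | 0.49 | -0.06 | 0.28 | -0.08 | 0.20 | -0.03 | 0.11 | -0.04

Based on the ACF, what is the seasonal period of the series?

2

The largest autocorrelation is r_2 = 0.49, with weaker echoes at lags 4 (0.28) and 6 (0.20); the remaining lags stay at or below 0.11.
The dominant spike at lag 2 indicates a seasonal period of 2.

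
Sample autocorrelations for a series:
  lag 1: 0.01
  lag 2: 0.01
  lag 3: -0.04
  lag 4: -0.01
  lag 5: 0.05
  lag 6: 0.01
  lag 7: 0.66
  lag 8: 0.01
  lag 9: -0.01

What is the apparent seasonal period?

7

The largest autocorrelation is r_7 = 0.66; the remaining lags stay at or below 0.05.
The dominant spike at lag 7 indicates a seasonal period of 7.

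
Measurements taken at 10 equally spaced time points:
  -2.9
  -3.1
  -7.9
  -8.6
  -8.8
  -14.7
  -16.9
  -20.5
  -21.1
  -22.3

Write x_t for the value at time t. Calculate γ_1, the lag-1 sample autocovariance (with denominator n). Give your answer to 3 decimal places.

Mean x̄ = (-2.9 − 3.1 − 7.9 − 8.6 − 8.8 − 14.7 − 16.9 − 20.5 − 21.1 − 22.3)/10 = -12.6800
Σ_{t=1}^{9}(x_t−x̄)(x_{t+1}−x̄) = 355.3496
γ_1 = 355.3496 / 10 = 35.535

35.535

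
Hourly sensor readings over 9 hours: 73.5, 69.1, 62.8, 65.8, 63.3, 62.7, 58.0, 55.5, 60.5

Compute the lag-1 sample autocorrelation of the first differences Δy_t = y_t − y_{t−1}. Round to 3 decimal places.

-0.186

First differences Δy: -4.4, -6.3, 3.0, -2.5, -0.6, -4.7, -2.5, 5.0
Mean of differences = -1.6250
Numerator Σ(Δy_t−Δȳ)(Δy_{t+1}−Δȳ) = -19.8506
Denominator Σ(Δy_t−Δȳ)² = 106.8750
r_1(Δy) = -19.8506 / 106.8750 = -0.186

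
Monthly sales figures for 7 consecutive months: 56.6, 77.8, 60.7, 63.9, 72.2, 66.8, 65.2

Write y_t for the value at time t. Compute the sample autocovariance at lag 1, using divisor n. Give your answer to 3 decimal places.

-24.716

Mean ȳ = (56.6 + 77.8 + 60.7 + 63.9 + 72.2 + 66.8 + 65.2)/7 = 66.1714
Σ_{t=1}^{6}(y_t−ȳ)(y_{t+1}−ȳ) = -173.0137
γ_1 = -173.0137 / 7 = -24.716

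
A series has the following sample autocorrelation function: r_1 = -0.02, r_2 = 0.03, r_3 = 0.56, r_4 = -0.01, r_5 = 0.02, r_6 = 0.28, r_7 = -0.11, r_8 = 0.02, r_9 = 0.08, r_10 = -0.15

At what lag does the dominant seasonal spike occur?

The largest autocorrelation is r_3 = 0.56, with a weaker echo at lag 6 (0.28); the remaining lags stay at or below 0.08.
The dominant spike at lag 3 indicates a seasonal period of 3.

3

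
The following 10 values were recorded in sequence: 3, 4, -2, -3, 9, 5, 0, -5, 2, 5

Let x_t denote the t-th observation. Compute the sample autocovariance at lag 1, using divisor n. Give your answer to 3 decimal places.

0.676

Mean x̄ = (3 + 4 − 2 − 3 + 9 + 5 + 0 − 5 + 2 + 5)/10 = 1.8000
Σ_{t=1}^{9}(x_t−x̄)(x_{t+1}−x̄) = 6.7600
γ_1 = 6.7600 / 10 = 0.676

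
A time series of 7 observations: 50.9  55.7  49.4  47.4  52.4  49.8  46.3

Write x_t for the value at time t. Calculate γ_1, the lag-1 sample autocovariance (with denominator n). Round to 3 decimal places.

-0.580

Mean x̄ = (50.9 + 55.7 + 49.4 + 47.4 + 52.4 + 49.8 + 46.3)/7 = 50.2714
Deviations: 0.6286, 5.4286, -0.8714, -2.8714, 2.1286, -0.4714, -3.9714
Σ_{t=1}^{6}(x_t−x̄)(x_{t+1}−x̄) = -4.0594
γ_1 = -4.0594 / 7 = -0.580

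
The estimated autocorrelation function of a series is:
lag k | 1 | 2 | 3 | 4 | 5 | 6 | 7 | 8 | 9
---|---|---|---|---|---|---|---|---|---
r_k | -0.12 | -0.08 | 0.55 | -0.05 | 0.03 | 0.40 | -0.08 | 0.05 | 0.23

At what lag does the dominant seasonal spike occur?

3

The largest autocorrelation is r_3 = 0.55, with weaker echoes at lags 6 (0.40) and 9 (0.23); the remaining lags stay at or below 0.05.
The dominant spike at lag 3 indicates a seasonal period of 3.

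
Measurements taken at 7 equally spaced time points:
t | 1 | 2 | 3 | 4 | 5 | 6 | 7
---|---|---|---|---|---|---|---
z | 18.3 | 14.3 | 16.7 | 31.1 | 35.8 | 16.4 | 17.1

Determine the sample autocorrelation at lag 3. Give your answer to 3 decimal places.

-0.352

Mean z̄ = (18.3 + 14.3 + 16.7 + 31.1 + 35.8 + 16.4 + 17.1)/7 = 21.3857
Numerator Σ_{t=1}^{4}(z_t−z̄)(z_{t+3}−z̄) = -150.3820
Denominator Σ(z_t−z̄)² = 427.0486
r_3 = -150.3820 / 427.0486 = -0.352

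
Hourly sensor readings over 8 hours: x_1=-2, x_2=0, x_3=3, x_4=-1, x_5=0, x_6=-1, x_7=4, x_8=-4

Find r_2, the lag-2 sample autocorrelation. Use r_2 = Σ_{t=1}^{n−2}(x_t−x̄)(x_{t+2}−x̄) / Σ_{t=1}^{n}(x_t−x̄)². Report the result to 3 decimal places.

Mean x̄ = (-2 + 0 + 3 − 1 + 0 − 1 + 4 − 4)/8 = -0.1250
Σ(x_t−x̄)(x_{t+2}−x̄) = (-5.8594) + (-0.1094) + (0.3906) + (0.7656) + (0.5156) + (3.3906) = -0.9063
Denominator Σ(x_t−x̄)² = 46.8750
r_2 = -0.9063 / 46.8750 = -0.019

-0.019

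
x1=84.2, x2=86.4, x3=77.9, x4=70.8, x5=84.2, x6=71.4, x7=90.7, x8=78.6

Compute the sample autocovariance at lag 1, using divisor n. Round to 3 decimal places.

Mean x̄ = (84.2 + 86.4 + 77.9 + 70.8 + 84.2 + 71.4 + 90.7 + 78.6)/8 = 80.5250
Deviations: 3.6750, 5.8750, -2.6250, -9.7250, 3.6750, -9.1250, 10.1750, -1.9250
Σ_{t=1}^{7}(x_t−x̄)(x_{t+1}−x̄) = -150.0106
γ_1 = -150.0106 / 8 = -18.751

-18.751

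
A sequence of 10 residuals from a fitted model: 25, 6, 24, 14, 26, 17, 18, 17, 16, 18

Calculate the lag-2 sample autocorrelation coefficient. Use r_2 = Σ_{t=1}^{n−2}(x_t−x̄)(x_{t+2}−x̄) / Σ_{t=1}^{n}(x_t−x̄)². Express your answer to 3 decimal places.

0.452

Mean x̄ = (25 + 6 + 24 + 14 + 26 + 17 + 18 + 17 + 16 + 18)/10 = 18.1000
Numerator Σ_{t=1}^{8}(x_t−x̄)(x_{t+2}−x̄) = 142.1800
Denominator Σ(x_t−x̄)² = 314.9000
r_2 = 142.1800 / 314.9000 = 0.452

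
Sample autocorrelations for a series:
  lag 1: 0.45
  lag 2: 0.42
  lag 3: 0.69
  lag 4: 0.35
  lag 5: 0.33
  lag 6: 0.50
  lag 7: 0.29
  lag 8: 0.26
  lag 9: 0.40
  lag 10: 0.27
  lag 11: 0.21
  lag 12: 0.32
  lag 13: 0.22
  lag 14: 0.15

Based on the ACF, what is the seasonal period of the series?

3

The largest autocorrelation is r_3 = 0.69, with a weaker echo at lag 6 (0.50); the remaining lags stay at or below 0.45. The elevated value at lag 1 (0.45), dropping to 0.42 at lag 2, reflects decaying short-term dependence rather than seasonality.
The dominant spike at lag 3 indicates a seasonal period of 3.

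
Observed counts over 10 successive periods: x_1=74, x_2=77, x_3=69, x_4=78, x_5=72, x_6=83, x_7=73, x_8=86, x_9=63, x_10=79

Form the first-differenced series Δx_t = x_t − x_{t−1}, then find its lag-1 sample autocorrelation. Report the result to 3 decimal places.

-0.819

First differences Δx: 3, -8, 9, -6, 11, -10, 13, -23, 16
Mean of differences = 0.5556
Numerator Σ(Δx_t−Δx̄)(Δx_{t+1}−Δx̄) = -1115.5309
Denominator Σ(Δx_t−Δx̄)² = 1362.2222
r_1(Δx) = -1115.5309 / 1362.2222 = -0.819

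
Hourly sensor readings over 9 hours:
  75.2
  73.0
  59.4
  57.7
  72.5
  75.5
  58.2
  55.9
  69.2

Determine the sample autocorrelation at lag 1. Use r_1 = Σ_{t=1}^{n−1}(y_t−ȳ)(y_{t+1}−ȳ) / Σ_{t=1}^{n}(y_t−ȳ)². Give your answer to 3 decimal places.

0.101

Mean ȳ = (75.2 + 73.0 + 59.4 + 57.7 + 72.5 + 75.5 + 58.2 + 55.9 + 69.2)/9 = 66.2889
Numerator Σ_{t=1}^{8}(y_t−ȳ)(y_{t+1}−ȳ) = 55.8877
Denominator Σ(y_t−ȳ)² = 550.9289
r_1 = 55.8877 / 550.9289 = 0.101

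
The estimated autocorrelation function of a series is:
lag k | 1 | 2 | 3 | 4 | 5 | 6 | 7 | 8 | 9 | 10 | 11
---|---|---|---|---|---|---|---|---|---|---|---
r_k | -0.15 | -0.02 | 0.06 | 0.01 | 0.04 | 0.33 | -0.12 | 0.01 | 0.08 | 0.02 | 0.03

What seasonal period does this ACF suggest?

6

The largest autocorrelation is r_6 = 0.33; the remaining lags stay at or below 0.08.
The dominant spike at lag 6 indicates a seasonal period of 6.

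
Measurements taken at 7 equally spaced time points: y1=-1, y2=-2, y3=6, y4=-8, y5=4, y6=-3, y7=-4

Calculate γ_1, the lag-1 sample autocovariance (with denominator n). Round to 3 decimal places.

-13.534

Mean ȳ = (-1 − 2 + 6 − 8 + 4 − 3 − 4)/7 = -1.1429
Deviations: 0.1429, -0.8571, 7.1429, -6.8571, 5.1429, -1.8571, -2.8571
Σ_{t=1}^{6}(y_t−ȳ)(y_{t+1}−ȳ) = -94.7347
γ_1 = -94.7347 / 7 = -13.534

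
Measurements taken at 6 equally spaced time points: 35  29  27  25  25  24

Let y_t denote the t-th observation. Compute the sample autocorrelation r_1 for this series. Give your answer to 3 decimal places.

Mean ȳ = (35 + 29 + 27 + 25 + 25 + 24)/6 = 27.5000
Numerator Σ_{t=1}^{5}(y_t−ȳ)(y_{t+1}−ȳ) = 26.7500
Denominator Σ(y_t−ȳ)² = 83.5000
r_1 = 26.7500 / 83.5000 = 0.320

0.320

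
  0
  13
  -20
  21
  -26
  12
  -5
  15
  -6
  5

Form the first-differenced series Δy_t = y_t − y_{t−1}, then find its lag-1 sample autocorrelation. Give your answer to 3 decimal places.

-0.908

First differences Δy: 13, -33, 41, -47, 38, -17, 20, -21, 11
Mean of differences = 0.5556
Numerator Σ(Δy_t−Δȳ)(Δy_{t+1}−Δȳ) = -7121.7531
Denominator Σ(Δy_t−Δȳ)² = 7840.2222
r_1(Δy) = -7121.7531 / 7840.2222 = -0.908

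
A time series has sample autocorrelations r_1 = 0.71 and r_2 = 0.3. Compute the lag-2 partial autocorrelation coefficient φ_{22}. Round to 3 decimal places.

φ_{22} = (r_2 − r_1²) / (1 − r_1²)
r_1² = (0.71)² = 0.5041
Numerator = 0.3 − 0.5041 = -0.2041; denominator = 1 − 0.5041 = 0.4959
φ_{22} = -0.2041 / 0.4959 = -0.412

-0.412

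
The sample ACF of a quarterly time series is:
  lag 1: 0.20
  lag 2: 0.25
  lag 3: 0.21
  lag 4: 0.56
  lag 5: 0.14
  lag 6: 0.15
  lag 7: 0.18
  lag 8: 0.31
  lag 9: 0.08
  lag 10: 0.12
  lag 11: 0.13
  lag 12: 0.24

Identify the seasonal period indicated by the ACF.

4

The largest autocorrelation is r_4 = 0.56, with a weaker echo at lag 8 (0.31); the remaining lags stay at or below 0.25.
The dominant spike at lag 4 indicates a seasonal period of 4.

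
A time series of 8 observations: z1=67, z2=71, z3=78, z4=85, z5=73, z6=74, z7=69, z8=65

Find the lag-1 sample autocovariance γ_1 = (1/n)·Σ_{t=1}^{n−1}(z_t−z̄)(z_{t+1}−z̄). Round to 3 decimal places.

11.617

Mean z̄ = (67 + 71 + 78 + 85 + 73 + 74 + 69 + 65)/8 = 72.7500
Deviations: -5.7500, -1.7500, 5.2500, 12.2500, 0.2500, 1.2500, -3.7500, -7.7500
Σ_{t=1}^{7}(z_t−z̄)(z_{t+1}−z̄) = 92.9375
γ_1 = 92.9375 / 8 = 11.617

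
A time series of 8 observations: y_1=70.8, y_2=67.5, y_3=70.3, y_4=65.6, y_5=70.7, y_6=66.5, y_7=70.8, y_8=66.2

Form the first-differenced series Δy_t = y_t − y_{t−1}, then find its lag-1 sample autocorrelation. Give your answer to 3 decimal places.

First differences Δy: -3.3, 2.8, -4.7, 5.1, -4.2, 4.3, -4.6
Mean of differences = -0.6571
Numerator Σ(Δy_t−Δȳ)(Δy_{t+1}−Δȳ) = -103.8933
Denominator Σ(Δy_t−Δȳ)² = 121.0971
r_1(Δy) = -103.8933 / 121.0971 = -0.858

-0.858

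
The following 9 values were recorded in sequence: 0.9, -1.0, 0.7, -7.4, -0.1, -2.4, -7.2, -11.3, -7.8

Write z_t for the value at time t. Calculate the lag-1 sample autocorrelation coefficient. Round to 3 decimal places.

0.319

Mean z̄ = (0.9 − 1.0 + 0.7 − 7.4 − 0.1 − 2.4 − 7.2 − 11.3 − 7.8)/9 = -3.9556
Numerator Σ_{t=1}^{8}(z_t−z̄)(z_{t+1}−z̄) = 51.8091
Denominator Σ(z_t−z̄)² = 162.3822
r_1 = 51.8091 / 162.3822 = 0.319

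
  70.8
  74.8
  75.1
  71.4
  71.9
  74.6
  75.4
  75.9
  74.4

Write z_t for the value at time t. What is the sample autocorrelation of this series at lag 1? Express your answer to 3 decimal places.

Mean z̄ = (70.8 + 74.8 + 75.1 + 71.4 + 71.9 + 74.6 + 75.4 + 75.9 + 74.4)/9 = 73.8111
Numerator Σ_{t=1}^{8}(z_t−z̄)(z_{t+1}−z̄) = 4.0921
Denominator Σ(z_t−z̄)² = 29.0289
r_1 = 4.0921 / 29.0289 = 0.141

0.141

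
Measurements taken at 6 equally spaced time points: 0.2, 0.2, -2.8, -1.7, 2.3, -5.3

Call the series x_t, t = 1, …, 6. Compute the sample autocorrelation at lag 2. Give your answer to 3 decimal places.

Mean x̄ = (0.2 + 0.2 − 2.8 − 1.7 + 2.3 − 5.3)/6 = -1.1833
Deviations from mean: 1.3833, 1.3833, -1.6167, -0.5167, 3.4833, -4.1167
Σ(x_t−x̄)(x_{t+2}−x̄) = (-2.2364) + (-0.7147) + (-5.6314) + (2.1269) = -6.4556
Denominator Σ(x_t−x̄)² = 35.7883
r_2 = -6.4556 / 35.7883 = -0.180

-0.180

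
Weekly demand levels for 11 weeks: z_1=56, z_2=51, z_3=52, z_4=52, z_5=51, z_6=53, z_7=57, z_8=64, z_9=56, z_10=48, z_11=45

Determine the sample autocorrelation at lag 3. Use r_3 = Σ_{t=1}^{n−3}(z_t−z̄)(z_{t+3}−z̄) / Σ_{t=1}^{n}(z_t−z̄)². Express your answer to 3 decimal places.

-0.533

Mean z̄ = (56 + 51 + 52 + 52 + 51 + 53 + 57 + 64 + 56 + 48 + 45)/11 = 53.1818
Numerator Σ_{t=1}^{8}(z_t−z̄)(z_{t+3}−z̄) = -135.2810
Denominator Σ(z_t−z̄)² = 253.6364
r_3 = -135.2810 / 253.6364 = -0.533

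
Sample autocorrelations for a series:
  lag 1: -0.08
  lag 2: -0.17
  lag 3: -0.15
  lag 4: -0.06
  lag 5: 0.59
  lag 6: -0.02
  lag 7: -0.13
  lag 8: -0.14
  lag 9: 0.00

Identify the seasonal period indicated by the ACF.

5

The largest autocorrelation is r_5 = 0.59; the remaining lags stay at or below 0.00.
The dominant spike at lag 5 indicates a seasonal period of 5.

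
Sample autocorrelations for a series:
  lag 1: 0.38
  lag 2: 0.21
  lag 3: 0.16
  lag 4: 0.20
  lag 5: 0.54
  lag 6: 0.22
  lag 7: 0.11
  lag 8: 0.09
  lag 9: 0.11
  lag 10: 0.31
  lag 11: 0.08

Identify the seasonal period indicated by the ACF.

5

The largest autocorrelation is r_5 = 0.54; the remaining lags stay at or below 0.38. The elevated value at lag 1 (0.38), dropping to 0.21 at lag 2, reflects decaying short-term dependence rather than seasonality.
The dominant spike at lag 5 indicates a seasonal period of 5.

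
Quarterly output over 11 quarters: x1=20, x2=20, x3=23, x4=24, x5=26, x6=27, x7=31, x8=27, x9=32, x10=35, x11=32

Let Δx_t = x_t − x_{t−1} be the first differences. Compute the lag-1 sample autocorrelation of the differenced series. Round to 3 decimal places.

-0.508

First differences Δx: 0, 3, 1, 2, 1, 4, -4, 5, 3, -3
Mean of differences = 1.2000
Numerator Σ(Δx_t−Δx̄)(Δx_{t+1}−Δx̄) = -38.4400
Denominator Σ(Δx_t−Δx̄)² = 75.6000
r_1(Δx) = -38.4400 / 75.6000 = -0.508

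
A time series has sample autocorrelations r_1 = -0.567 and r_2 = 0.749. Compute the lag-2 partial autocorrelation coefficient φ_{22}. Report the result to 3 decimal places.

φ_{22} = (r_2 − r_1²) / (1 − r_1²)
r_1² = (-0.567)² = 0.321489
Numerator = 0.749 − 0.3215 = 0.4275; denominator = 1 − 0.3215 = 0.6785
φ_{22} = 0.4275 / 0.6785 = 0.630

0.630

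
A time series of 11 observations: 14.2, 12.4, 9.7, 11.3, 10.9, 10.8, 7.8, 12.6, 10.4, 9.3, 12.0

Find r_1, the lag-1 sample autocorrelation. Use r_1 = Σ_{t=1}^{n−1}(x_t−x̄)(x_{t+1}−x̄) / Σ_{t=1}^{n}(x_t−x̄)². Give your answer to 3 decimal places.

-0.120

Mean x̄ = (14.2 + 12.4 + 9.7 + 11.3 + 10.9 + 10.8 + 7.8 + 12.6 + 10.4 + 9.3 + 12.0)/11 = 11.0364
Numerator Σ_{t=1}^{10}(x_t−x̄)(x_{t+1}−x̄) = -3.7231
Denominator Σ(x_t−x̄)² = 31.0655
r_1 = -3.7231 / 31.0655 = -0.120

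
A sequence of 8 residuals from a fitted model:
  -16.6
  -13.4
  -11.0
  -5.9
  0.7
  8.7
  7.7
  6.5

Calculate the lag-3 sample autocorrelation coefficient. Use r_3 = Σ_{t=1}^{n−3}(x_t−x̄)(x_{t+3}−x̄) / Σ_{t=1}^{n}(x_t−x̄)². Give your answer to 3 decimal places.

Mean x̄ = (-16.6 − 13.4 − 11.0 − 5.9 + 0.7 + 8.7 + 7.7 + 6.5)/8 = -2.9125
Deviations from mean: -13.6875, -10.4875, -8.0875, -2.9875, 3.6125, 11.6125, 10.6125, 9.4125
Numerator Σ_{t=1}^{5}(x_t−x̄)(x_{t+3}−x̄) = -88.6130
Denominator Σ(x_t−x̄)² = 720.7888
r_3 = -88.6130 / 720.7888 = -0.123

-0.123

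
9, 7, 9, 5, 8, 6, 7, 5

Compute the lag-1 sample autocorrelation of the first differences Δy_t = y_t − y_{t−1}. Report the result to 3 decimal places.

First differences Δy: -2, 2, -4, 3, -2, 1, -2
Mean of differences = -0.5714
Numerator Σ(Δy_t−Δȳ)(Δy_{t+1}−Δȳ) = -34.3265
Denominator Σ(Δy_t−Δȳ)² = 39.7143
r_1(Δy) = -34.3265 / 39.7143 = -0.864

-0.864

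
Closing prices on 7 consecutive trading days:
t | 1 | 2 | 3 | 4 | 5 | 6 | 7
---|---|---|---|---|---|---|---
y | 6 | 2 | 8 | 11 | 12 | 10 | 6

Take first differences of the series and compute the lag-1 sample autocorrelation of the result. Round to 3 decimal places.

0.037

First differences Δy: -4, 6, 3, 1, -2, -4
Mean of differences = 0.0000
Numerator Σ(Δy_t−Δȳ)(Δy_{t+1}−Δȳ) = 3.0000
Denominator Σ(Δy_t−Δȳ)² = 82.0000
r_1(Δy) = 3.0000 / 82.0000 = 0.037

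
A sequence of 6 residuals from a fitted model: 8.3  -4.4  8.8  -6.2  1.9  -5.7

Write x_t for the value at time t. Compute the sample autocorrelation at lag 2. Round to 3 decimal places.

0.631

Mean x̄ = (8.3 − 4.4 + 8.8 − 6.2 + 1.9 − 5.7)/6 = 0.4500
Deviations from mean: 7.8500, -4.8500, 8.3500, -6.6500, 1.4500, -6.1500
Numerator Σ_{t=1}^{4}(x_t−x̄)(x_{t+2}−x̄) = 150.8050
Denominator Σ(x_t−x̄)² = 239.0150
r_2 = 150.8050 / 239.0150 = 0.631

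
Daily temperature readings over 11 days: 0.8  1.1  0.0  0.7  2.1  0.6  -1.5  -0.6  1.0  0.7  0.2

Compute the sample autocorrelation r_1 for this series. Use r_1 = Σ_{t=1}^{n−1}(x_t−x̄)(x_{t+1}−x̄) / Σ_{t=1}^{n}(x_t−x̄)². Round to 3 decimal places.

0.195

Mean x̄ = (0.8 + 1.1 + 0.0 + 0.7 + 2.1 + 0.6 − 1.5 − 0.6 + 1.0 + 0.7 + 0.2)/11 = 0.4636
Numerator Σ_{t=1}^{10}(x_t−x̄)(x_{t+1}−x̄) = 1.7341
Denominator Σ(x_t−x̄)² = 8.8855
r_1 = 1.7341 / 8.8855 = 0.195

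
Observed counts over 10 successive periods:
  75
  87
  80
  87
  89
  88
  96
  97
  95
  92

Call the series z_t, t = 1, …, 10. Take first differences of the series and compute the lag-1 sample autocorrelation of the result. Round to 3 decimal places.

-0.463

First differences Δz: 12, -7, 7, 2, -1, 8, 1, -2, -3
Mean of differences = 1.8889
Numerator Σ(Δz_t−Δz̄)(Δz_{t+1}−Δz̄) = -135.6790
Denominator Σ(Δz_t−Δz̄)² = 292.8889
r_1(Δz) = -135.6790 / 292.8889 = -0.463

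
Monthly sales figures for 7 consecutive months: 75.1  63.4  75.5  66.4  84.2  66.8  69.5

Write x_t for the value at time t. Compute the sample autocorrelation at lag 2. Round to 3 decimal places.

Mean x̄ = (75.1 + 63.4 + 75.5 + 66.4 + 84.2 + 66.8 + 69.5)/7 = 71.5571
Numerator Σ_{t=1}^{5}(x_t−x̄)(x_{t+2}−x̄) = 104.4106
Denominator Σ(x_t−x̄)² = 307.9371
r_2 = 104.4106 / 307.9371 = 0.339

0.339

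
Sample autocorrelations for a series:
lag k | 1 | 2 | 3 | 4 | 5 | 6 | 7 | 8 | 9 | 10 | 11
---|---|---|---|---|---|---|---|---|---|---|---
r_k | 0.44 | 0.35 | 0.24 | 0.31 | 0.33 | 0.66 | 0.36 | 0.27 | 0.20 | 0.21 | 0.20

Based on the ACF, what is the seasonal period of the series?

6

The largest autocorrelation is r_6 = 0.66; the remaining lags stay at or below 0.44. The elevated value at lag 1 (0.44), dropping to 0.35 at lag 2, reflects decaying short-term dependence rather than seasonality.
The dominant spike at lag 6 indicates a seasonal period of 6.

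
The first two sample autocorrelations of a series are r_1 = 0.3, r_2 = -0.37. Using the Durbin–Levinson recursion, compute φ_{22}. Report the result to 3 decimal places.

φ_{22} = (r_2 − r_1²) / (1 − r_1²)
r_1² = (0.3)² = 0.09
Numerator = -0.37 − 0.0900 = -0.4600; denominator = 1 − 0.0900 = 0.9100
φ_{22} = -0.4600 / 0.9100 = -0.505

-0.505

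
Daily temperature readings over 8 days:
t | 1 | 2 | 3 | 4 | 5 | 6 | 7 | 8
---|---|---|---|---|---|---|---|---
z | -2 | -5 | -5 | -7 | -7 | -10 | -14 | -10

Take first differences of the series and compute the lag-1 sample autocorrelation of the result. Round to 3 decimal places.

-0.348

First differences Δz: -3, 0, -2, 0, -3, -4, 4
Mean of differences = -1.1429
Numerator Σ(Δz_t−Δz̄)(Δz_{t+1}−Δz̄) = -15.5918
Denominator Σ(Δz_t−Δz̄)² = 44.8571
r_1(Δz) = -15.5918 / 44.8571 = -0.348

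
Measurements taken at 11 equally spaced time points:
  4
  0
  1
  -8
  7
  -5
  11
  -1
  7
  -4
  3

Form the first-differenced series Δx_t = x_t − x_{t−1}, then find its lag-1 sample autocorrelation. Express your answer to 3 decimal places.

First differences Δx: -4, 1, -9, 15, -12, 16, -12, 8, -11, 7
Mean of differences = -0.1000
Numerator Σ(Δx_t−Δx̄)(Δx_{t+1}−Δx̄) = -973.4100
Denominator Σ(Δx_t−Δx̄)² = 1100.9000
r_1(Δx) = -973.4100 / 1100.9000 = -0.884

-0.884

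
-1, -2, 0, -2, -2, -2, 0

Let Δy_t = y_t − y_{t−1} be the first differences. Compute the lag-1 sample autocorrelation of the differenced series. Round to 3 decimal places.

First differences Δy: -1, 2, -2, 0, 0, 2
Mean of differences = 0.1667
Numerator Σ(Δy_t−Δȳ)(Δy_{t+1}−Δȳ) = -6.0278
Denominator Σ(Δy_t−Δȳ)² = 12.8333
r_1(Δy) = -6.0278 / 12.8333 = -0.470

-0.470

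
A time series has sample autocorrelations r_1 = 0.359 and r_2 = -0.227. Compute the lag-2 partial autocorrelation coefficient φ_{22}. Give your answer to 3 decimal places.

-0.409

φ_{22} = (r_2 − r_1²) / (1 − r_1²)
r_1² = (0.359)² = 0.128881
Numerator = -0.227 − 0.1289 = -0.3559; denominator = 1 − 0.1289 = 0.8711
φ_{22} = -0.3559 / 0.8711 = -0.409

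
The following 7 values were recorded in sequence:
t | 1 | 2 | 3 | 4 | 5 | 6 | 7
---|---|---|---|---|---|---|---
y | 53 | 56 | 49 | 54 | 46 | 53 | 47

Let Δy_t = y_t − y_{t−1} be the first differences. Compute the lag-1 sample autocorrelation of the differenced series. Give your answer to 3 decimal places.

-0.876

First differences Δy: 3, -7, 5, -8, 7, -6
Mean of differences = -1.0000
Numerator Σ(Δy_t−Δȳ)(Δy_{t+1}−Δȳ) = -198.0000
Denominator Σ(Δy_t−Δȳ)² = 226.0000
r_1(Δy) = -198.0000 / 226.0000 = -0.876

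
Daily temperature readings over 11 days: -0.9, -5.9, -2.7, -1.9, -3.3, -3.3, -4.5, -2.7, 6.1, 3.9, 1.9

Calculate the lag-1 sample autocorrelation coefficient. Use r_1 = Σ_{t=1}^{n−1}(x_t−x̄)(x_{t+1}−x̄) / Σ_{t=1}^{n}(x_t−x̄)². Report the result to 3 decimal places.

Mean x̄ = (-0.9 − 5.9 − 2.7 − 1.9 − 3.3 − 3.3 − 4.5 − 2.7 + 6.1 + 3.9 + 1.9)/11 = -1.2091
Numerator Σ_{t=1}^{10}(x_t−x̄)(x_{t+1}−x̄) = 66.5081
Denominator Σ(x_t−x̄)² = 135.7891
r_1 = 66.5081 / 135.7891 = 0.490

0.490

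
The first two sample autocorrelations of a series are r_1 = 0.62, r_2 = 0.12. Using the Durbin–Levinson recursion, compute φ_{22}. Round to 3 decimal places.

φ_{22} = (r_2 − r_1²) / (1 − r_1²)
r_1² = (0.62)² = 0.3844
Numerator = 0.12 − 0.3844 = -0.2644; denominator = 1 − 0.3844 = 0.6156
φ_{22} = -0.2644 / 0.6156 = -0.429

-0.429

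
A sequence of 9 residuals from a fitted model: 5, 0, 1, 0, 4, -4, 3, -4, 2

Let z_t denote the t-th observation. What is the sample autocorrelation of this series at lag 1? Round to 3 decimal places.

-0.596

Mean z̄ = (5 + 0 + 1 + 0 + 4 − 4 + 3 − 4 + 2)/9 = 0.7778
Numerator Σ_{t=1}^{8}(z_t−z̄)(z_{t+1}−z̄) = -48.6049
Denominator Σ(z_t−z̄)² = 81.5556
r_1 = -48.6049 / 81.5556 = -0.596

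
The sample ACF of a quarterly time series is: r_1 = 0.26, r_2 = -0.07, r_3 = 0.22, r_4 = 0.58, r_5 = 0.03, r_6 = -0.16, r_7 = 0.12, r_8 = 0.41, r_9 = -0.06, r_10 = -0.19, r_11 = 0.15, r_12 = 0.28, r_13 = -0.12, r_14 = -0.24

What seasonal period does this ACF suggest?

The largest autocorrelation is r_4 = 0.58, with weaker echoes at lags 8 (0.41) and 12 (0.28); the remaining lags stay at or below 0.26.
The dominant spike at lag 4 indicates a seasonal period of 4.

4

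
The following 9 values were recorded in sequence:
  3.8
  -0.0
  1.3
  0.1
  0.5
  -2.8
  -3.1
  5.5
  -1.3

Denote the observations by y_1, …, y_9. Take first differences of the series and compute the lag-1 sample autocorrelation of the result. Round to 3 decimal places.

-0.448

First differences Δy: -3.8, 1.3, -1.2, 0.4, -3.3, -0.3, 8.6, -6.8
Mean of differences = -0.6375
Numerator Σ(Δy_t−Δȳ)(Δy_{t+1}−Δȳ) = -65.2702
Denominator Σ(Δy_t−Δȳ)² = 145.6588
r_1(Δy) = -65.2702 / 145.6588 = -0.448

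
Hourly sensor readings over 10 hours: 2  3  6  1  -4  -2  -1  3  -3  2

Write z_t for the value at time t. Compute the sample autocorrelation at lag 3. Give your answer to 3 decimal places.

-0.321

Mean z̄ = (2 + 3 + 6 + 1 − 4 − 2 − 1 + 3 − 3 + 2)/10 = 0.7000
Numerator Σ_{t=1}^{7}(z_t−z̄)(z_{t+3}−z̄) = -28.2700
Denominator Σ(z_t−z̄)² = 88.1000
r_3 = -28.2700 / 88.1000 = -0.321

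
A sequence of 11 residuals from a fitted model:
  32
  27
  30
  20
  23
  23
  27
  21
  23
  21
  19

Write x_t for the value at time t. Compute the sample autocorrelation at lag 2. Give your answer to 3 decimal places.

Mean x̄ = (32 + 27 + 30 + 20 + 23 + 23 + 27 + 21 + 23 + 21 + 19)/11 = 24.1818
Numerator Σ_{t=1}^{9}(x_t−x̄)(x_{t+2}−x̄) = 45.1157
Denominator Σ(x_t−x̄)² = 179.6364
r_2 = 45.1157 / 179.6364 = 0.251

0.251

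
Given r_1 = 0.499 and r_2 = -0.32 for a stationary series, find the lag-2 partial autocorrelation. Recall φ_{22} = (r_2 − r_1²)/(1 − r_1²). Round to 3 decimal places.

-0.758

φ_{22} = (r_2 − r_1²) / (1 − r_1²)
r_1² = (0.499)² = 0.249001
Numerator = -0.32 − 0.2490 = -0.5690; denominator = 1 − 0.2490 = 0.7510
φ_{22} = -0.5690 / 0.7510 = -0.758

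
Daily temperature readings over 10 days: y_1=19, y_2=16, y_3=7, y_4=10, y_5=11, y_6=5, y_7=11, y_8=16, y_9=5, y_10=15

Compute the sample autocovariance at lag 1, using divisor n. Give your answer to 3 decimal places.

Mean ȳ = (19 + 16 + 7 + 10 + 11 + 5 + 11 + 16 + 5 + 15)/10 = 11.5000
Σ_{t=1}^{9}(y_t−ȳ)(y_{t+1}−ȳ) = -26.7500
γ_1 = -26.7500 / 10 = -2.675

-2.675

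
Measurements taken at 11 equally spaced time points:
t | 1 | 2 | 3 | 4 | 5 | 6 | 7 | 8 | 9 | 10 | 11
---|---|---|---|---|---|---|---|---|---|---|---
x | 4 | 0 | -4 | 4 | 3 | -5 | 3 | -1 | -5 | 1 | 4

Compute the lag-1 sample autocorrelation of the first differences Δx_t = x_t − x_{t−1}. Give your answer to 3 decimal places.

-0.338

First differences Δx: -4, -4, 8, -1, -8, 8, -4, -4, 6, 3
Mean of differences = 0.0000
Numerator Σ(Δx_t−Δx̄)(Δx_{t+1}−Δx̄) = -102.0000
Denominator Σ(Δx_t−Δx̄)² = 302.0000
r_1(Δx) = -102.0000 / 302.0000 = -0.338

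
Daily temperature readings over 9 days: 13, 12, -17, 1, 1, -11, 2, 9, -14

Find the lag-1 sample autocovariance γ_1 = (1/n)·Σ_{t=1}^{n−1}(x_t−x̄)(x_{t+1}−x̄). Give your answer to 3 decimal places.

-22.948

Mean x̄ = (13 + 12 − 17 + 1 + 1 − 11 + 2 + 9 − 14)/9 = -0.4444
Σ_{t=1}^{8}(x_t−x̄)(x_{t+1}−x̄) = -206.5309
γ_1 = -206.5309 / 9 = -22.948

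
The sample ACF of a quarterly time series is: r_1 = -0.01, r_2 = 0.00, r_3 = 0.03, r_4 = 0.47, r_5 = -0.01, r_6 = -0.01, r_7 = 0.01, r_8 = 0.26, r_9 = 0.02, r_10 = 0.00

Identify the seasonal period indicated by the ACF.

4

The largest autocorrelation is r_4 = 0.47, with a weaker echo at lag 8 (0.26); the remaining lags stay at or below 0.03.
The dominant spike at lag 4 indicates a seasonal period of 4.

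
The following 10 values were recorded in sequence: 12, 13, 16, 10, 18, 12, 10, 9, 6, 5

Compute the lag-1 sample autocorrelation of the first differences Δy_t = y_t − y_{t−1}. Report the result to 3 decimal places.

-0.624

First differences Δy: 1, 3, -6, 8, -6, -2, -1, -3, -1
Mean of differences = -0.7778
Numerator Σ(Δy_t−Δȳ)(Δy_{t+1}−Δȳ) = -97.0494
Denominator Σ(Δy_t−Δȳ)² = 155.5556
r_1(Δy) = -97.0494 / 155.5556 = -0.624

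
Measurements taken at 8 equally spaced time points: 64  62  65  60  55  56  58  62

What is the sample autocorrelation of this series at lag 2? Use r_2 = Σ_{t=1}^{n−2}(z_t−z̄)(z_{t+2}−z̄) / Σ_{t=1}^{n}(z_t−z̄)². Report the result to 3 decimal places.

-0.023

Mean z̄ = (64 + 62 + 65 + 60 + 55 + 56 + 58 + 62)/8 = 60.2500
Deviations from mean: 3.7500, 1.7500, 4.7500, -0.2500, -5.2500, -4.2500, -2.2500, 1.7500
Σ(z_t−z̄)(z_{t+2}−z̄) = (17.8125) + (-0.4375) + (-24.9375) + (1.0625) + (11.8125) + (-7.4375) = -2.1250
Denominator Σ(z_t−z̄)² = 93.5000
r_2 = -2.1250 / 93.5000 = -0.023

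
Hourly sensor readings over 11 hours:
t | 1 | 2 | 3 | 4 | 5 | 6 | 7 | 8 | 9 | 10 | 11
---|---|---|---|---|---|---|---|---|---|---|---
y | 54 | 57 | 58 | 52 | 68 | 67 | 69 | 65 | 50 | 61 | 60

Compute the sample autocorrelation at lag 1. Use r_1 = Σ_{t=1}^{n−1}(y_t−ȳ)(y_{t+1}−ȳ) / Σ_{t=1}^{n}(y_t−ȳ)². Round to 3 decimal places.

0.183

Mean ȳ = (54 + 57 + 58 + 52 + 68 + 67 + 69 + 65 + 50 + 61 + 60)/11 = 60.0909
Numerator Σ_{t=1}^{10}(y_t−ȳ)(y_{t+1}−ȳ) = 79.3554
Denominator Σ(y_t−ȳ)² = 432.9091
r_1 = 79.3554 / 432.9091 = 0.183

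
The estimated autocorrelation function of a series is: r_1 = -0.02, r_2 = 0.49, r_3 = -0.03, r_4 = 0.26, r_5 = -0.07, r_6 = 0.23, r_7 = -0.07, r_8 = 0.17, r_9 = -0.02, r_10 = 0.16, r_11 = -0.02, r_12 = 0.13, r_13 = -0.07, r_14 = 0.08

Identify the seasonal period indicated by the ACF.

2

The largest autocorrelation is r_2 = 0.49, with weaker echoes at lags 4 (0.26), 6 (0.23), 8 (0.17) and 10 (0.16); the remaining lags stay at or below 0.13.
The dominant spike at lag 2 indicates a seasonal period of 2.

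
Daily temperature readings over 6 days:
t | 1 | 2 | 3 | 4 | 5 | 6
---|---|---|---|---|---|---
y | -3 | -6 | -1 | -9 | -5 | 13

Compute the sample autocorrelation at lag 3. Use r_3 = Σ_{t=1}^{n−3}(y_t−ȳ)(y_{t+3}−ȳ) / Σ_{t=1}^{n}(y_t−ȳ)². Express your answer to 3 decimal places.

Mean ȳ = (-3 − 6 − 1 − 9 − 5 + 13)/6 = -1.8333
Deviations from mean: -1.1667, -4.1667, 0.8333, -7.1667, -3.1667, 14.8333
Numerator Σ_{t=1}^{3}(y_t−ȳ)(y_{t+3}−ȳ) = 33.9167
Denominator Σ(y_t−ȳ)² = 300.8333
r_3 = 33.9167 / 300.8333 = 0.113

0.113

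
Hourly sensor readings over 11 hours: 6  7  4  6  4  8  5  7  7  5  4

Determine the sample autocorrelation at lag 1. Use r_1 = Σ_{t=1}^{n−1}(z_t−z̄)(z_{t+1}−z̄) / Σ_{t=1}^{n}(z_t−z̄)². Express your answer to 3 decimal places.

-0.364

Mean z̄ = (6 + 7 + 4 + 6 + 4 + 8 + 5 + 7 + 7 + 5 + 4)/11 = 5.7273
Numerator Σ_{t=1}^{10}(z_t−z̄)(z_{t+1}−z̄) = -7.3471
Denominator Σ(z_t−z̄)² = 20.1818
r_1 = -7.3471 / 20.1818 = -0.364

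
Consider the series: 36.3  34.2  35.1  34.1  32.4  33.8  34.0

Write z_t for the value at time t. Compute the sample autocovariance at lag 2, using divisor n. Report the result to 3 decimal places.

Mean z̄ = (36.3 + 34.2 + 35.1 + 34.1 + 32.4 + 33.8 + 34.0)/7 = 34.2714
Deviations: 2.0286, -0.0714, 0.8286, -0.1714, -1.8714, -0.4714, -0.2714
Σ_{t=1}^{5}(z_t−z̄)(z_{t+2}−z̄) = 0.7312
γ_2 = 0.7312 / 7 = 0.104

0.104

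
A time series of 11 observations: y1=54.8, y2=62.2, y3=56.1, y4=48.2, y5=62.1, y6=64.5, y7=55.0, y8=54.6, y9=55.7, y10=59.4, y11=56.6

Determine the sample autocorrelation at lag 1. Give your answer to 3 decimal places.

Mean ȳ = (54.8 + 62.2 + 56.1 + 48.2 + 62.1 + 64.5 + 55.0 + 54.6 + 55.7 + 59.4 + 56.6)/11 = 57.2000
Numerator Σ_{t=1}^{10}(y_t−ȳ)(y_{t+1}−ȳ) = -26.9900
Denominator Σ(y_t−ȳ)² = 209.3200
r_1 = -26.9900 / 209.3200 = -0.129

-0.129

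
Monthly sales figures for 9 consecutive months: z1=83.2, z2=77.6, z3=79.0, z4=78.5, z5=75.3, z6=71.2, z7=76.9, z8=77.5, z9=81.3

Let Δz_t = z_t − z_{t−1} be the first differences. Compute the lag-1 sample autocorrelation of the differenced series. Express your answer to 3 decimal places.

-0.108

First differences Δz: -5.6, 1.4, -0.5, -3.2, -4.1, 5.7, 0.6, 3.8
Mean of differences = -0.2375
Numerator Σ(Δz_t−Δz̄)(Δz_{t+1}−Δz̄) = -11.5702
Denominator Σ(Δz_t−Δz̄)² = 107.4588
r_1(Δz) = -11.5702 / 107.4588 = -0.108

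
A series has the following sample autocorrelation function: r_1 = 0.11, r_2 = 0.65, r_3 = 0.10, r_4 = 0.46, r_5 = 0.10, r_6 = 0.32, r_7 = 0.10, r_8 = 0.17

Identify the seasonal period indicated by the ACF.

2

The largest autocorrelation is r_2 = 0.65, with weaker echoes at lags 4 (0.46), 6 (0.32) and 8 (0.17); the remaining lags stay at or below 0.11.
The dominant spike at lag 2 indicates a seasonal period of 2.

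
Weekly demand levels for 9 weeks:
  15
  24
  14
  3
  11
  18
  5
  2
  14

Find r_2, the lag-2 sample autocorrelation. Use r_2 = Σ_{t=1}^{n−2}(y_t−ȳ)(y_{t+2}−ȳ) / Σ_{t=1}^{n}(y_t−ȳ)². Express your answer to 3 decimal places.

-0.531

Mean ȳ = (15 + 24 + 14 + 3 + 11 + 18 + 5 + 2 + 14)/9 = 11.7778
Numerator Σ_{t=1}^{7}(y_t−ȳ)(y_{t+2}−ȳ) = -227.0988
Denominator Σ(y_t−ȳ)² = 427.5556
r_2 = -227.0988 / 427.5556 = -0.531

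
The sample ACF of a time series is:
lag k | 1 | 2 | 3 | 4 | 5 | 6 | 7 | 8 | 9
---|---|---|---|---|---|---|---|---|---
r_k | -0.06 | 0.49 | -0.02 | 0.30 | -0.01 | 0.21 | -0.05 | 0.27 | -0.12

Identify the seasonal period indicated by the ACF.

The largest autocorrelation is r_2 = 0.49, with weaker echoes at lags 4 (0.30), 6 (0.21) and 8 (0.27); the remaining lags stay at or below -0.01.
The dominant spike at lag 2 indicates a seasonal period of 2.

2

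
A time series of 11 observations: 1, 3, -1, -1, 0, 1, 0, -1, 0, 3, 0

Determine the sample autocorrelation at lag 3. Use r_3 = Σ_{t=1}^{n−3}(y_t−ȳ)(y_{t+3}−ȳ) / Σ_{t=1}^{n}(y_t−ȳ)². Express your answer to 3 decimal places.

Mean ȳ = (1 + 3 − 1 − 1 + 0 + 1 + 0 − 1 + 0 + 3 + 0)/11 = 0.4545
Numerator Σ_{t=1}^{8}(y_t−ȳ)(y_{t+3}−ȳ) = -2.1653
Denominator Σ(y_t−ȳ)² = 20.7273
r_3 = -2.1653 / 20.7273 = -0.104

-0.104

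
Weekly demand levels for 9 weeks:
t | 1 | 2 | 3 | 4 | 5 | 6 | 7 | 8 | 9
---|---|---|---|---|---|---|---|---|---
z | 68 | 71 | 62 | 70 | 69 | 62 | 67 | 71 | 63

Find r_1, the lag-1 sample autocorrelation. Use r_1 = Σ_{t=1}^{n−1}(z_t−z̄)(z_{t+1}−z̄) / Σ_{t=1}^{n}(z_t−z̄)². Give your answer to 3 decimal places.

Mean z̄ = (68 + 71 + 62 + 70 + 69 + 62 + 67 + 71 + 63)/9 = 67.0000
Numerator Σ_{t=1}^{8}(z_t−z̄)(z_{t+1}−z̄) = -51.0000
Denominator Σ(z_t−z̄)² = 112.0000
r_1 = -51.0000 / 112.0000 = -0.455

-0.455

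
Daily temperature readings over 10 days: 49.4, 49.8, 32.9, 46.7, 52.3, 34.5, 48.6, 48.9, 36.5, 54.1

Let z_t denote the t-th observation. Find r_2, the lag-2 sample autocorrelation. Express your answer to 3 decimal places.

-0.296

Mean z̄ = (49.4 + 49.8 + 32.9 + 46.7 + 52.3 + 34.5 + 48.6 + 48.9 + 36.5 + 54.1)/10 = 45.3700
Numerator Σ_{t=1}^{8}(z_t−z̄)(z_{t+2}−z̄) = -159.0568
Denominator Σ(z_t−z̄)² = 537.1010
r_2 = -159.0568 / 537.1010 = -0.296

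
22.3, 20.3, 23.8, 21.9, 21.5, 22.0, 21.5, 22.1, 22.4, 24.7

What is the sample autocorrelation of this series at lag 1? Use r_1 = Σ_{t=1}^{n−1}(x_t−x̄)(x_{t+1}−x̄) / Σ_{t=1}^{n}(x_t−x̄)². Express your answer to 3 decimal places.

-0.189

Mean x̄ = (22.3 + 20.3 + 23.8 + 21.9 + 21.5 + 22.0 + 21.5 + 22.1 + 22.4 + 24.7)/10 = 22.2500
Numerator Σ_{t=1}^{9}(x_t−x̄)(x_{t+1}−x̄) = -2.5675
Denominator Σ(x_t−x̄)² = 13.5650
r_1 = -2.5675 / 13.5650 = -0.189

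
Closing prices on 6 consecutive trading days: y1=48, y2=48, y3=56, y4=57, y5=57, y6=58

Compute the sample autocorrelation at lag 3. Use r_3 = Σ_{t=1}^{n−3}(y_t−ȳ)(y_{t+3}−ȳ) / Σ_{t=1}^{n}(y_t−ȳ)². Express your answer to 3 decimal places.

-0.255

Mean ȳ = (48 + 48 + 56 + 57 + 57 + 58)/6 = 54.0000
Deviations from mean: -6.0000, -6.0000, 2.0000, 3.0000, 3.0000, 4.0000
Numerator Σ_{t=1}^{3}(y_t−ȳ)(y_{t+3}−ȳ) = -28.0000
Denominator Σ(y_t−ȳ)² = 110.0000
r_3 = -28.0000 / 110.0000 = -0.255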